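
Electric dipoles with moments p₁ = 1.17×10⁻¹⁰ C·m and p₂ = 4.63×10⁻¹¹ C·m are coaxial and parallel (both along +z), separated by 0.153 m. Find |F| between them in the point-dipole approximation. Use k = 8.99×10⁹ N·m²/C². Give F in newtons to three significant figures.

F ≈ 5.33×10⁻⁷ N

On-axis field of dipole 1 at distance r: E = 2kp₁/r³. Force on dipole 2 is F = p₂·dE/dr (gradient along axis).
dE/dr = −6kp₁/r⁴, so |F| = 6kp₁p₂/r⁴ (attractive for aligned moments).
F = 6(8.99×10⁹)(1.17×10⁻¹⁰)(4.63×10⁻¹¹)/(0.153)⁴ = 5.332×10⁻⁷ N.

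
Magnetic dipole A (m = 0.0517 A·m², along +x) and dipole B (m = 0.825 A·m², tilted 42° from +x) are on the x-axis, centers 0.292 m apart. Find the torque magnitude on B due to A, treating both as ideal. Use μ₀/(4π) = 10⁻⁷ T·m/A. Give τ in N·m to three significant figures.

Dipole B is on the axis of dipole A, so B₁ there is axial: B₁ = (μ₀/4π)·2m₁/r³ along +x.
B₁ = 2(10⁻⁷)(0.0517)/(0.292)³ = 4.153×10⁻⁷ T.
τ = m₂ B₁ sinθ.
τ = (0.825)(4.153×10⁻⁷)·sin42° = 2.293×10⁻⁷ N·m.

τ ≈ 2.29×10⁻⁷ N·m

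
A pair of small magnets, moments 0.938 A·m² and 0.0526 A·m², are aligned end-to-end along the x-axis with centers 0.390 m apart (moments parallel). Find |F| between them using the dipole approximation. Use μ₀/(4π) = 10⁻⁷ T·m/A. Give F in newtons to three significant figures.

On-axis B of dipole 1: B = (μ₀/4π)·2m₁/r³. Force on dipole 2: F = m₂·dB/dr.
dB/dr = −(μ₀/4π)·6m₁/r⁴, so |F| = (μ₀/4π)·6m₁m₂/r⁴.
F = 6(10⁻⁷)(0.938)(0.0526)/(0.390)⁴ = 1.280×10⁻⁶ N.

F ≈ 1.28×10⁻⁶ N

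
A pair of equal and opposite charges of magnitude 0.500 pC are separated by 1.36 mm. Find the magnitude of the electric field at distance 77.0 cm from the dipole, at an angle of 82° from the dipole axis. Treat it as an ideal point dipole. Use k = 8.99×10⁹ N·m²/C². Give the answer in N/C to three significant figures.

E ≈ 1.38×10⁻⁵ N/C

Dipole moment p = qd = (5.00×10⁻¹³ C)(0.00136 m) = 6.80×10⁻¹⁶ C·m.
At angle θ the dipole field magnitude is E = (kp/r³)·√(1 + 3cos²θ).
kp/r³ = (8.99×10⁹)(6.80×10⁻¹⁶) / (0.770)³ = 1.339×10⁻⁵ N/C.
√(1 + 3cos²82°) = √(1 + 3·0.0194) = √1.0581 ≈ 1.0286.
E ≈ 1.339×10⁻⁵ × 1.029 = 1.377×10⁻⁵ N/C.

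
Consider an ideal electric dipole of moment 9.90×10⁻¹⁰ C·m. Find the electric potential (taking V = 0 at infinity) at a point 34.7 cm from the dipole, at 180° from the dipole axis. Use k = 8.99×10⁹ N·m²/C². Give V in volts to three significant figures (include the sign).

The dipole potential is V = kp cosθ / r².
V = (8.99×10⁹)(9.90×10⁻¹⁰)·cos180° / (0.347)² = -73.92 V.

V ≈ -73.9 V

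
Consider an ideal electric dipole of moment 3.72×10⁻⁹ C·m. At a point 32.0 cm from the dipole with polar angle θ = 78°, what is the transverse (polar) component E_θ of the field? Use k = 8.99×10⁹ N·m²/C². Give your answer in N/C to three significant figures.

E_θ ≈ 998 N/C

For a dipole, E_θ = (kp sinθ)/r³.
kp/r³ = (8.99×10⁹)(3.72×10⁻⁹)/(0.320)³ = 1021 N/C.
E_θ = 1021·sin78° = 998.3 N/C.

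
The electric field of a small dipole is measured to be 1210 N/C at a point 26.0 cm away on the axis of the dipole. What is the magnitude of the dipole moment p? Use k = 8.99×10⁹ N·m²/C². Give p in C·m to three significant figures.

p ≈ 1.18×10⁻⁹ C·m

On axis E = 2kp/r³, so p = Er³/(2k).
p = (1210)·(0.260)³ / (2·8.99×10⁹) = 1.183×10⁻⁹ C·m.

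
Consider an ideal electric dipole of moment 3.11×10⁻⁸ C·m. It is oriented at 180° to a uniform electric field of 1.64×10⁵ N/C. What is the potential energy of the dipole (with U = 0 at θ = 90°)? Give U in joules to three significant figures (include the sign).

U = −p·E = −pE cosθ.
U = −(3.11×10⁻⁸)(1.64×10⁵)·cos180° = 0.005100 J.

U ≈ 0.00510 J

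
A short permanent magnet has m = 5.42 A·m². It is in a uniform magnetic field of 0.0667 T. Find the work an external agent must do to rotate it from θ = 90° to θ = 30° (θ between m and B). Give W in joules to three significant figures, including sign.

W ≈ -0.313 J

W_ext = ΔU = −mB cosθ₂ + mB cosθ₁ = mB(cosθ₁ − cosθ₂).
W = (5.42)(0.0667)·(cos90° − cos30°) = (0.3615)·(-0.8660) = -0.3131 J.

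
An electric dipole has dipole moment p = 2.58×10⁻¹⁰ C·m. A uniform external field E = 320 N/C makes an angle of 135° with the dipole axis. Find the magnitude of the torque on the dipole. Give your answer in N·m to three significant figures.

τ ≈ 5.84×10⁻⁸ N·m

Torque on an electric dipole: τ = pE sinθ.
τ = (2.58×10⁻¹⁰)(320)·sin135° = 5.838×10⁻⁸ N·m.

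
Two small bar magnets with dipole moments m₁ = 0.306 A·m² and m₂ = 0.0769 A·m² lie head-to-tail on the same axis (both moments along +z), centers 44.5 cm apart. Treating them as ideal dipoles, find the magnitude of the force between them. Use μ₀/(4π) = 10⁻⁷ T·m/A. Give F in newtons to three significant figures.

F ≈ 3.60×10⁻⁷ N

On-axis B of dipole 1: B = (μ₀/4π)·2m₁/r³. Force on dipole 2: F = m₂·dB/dr.
dB/dr = −(μ₀/4π)·6m₁/r⁴, so |F| = (μ₀/4π)·6m₁m₂/r⁴.
F = 6(10⁻⁷)(0.306)(0.0769)/(0.445)⁴ = 3.600×10⁻⁷ N.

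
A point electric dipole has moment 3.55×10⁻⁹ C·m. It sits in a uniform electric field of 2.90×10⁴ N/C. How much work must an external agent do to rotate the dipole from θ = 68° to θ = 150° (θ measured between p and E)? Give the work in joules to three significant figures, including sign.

W ≈ 1.28×10⁻⁴ J

W_ext = ΔU = U(θ₂) − U(θ₁) = −pE cosθ₂ − (−pE cosθ₁) = pE(cosθ₁ − cosθ₂).
W = (3.55×10⁻⁹)(2.90×10⁴)·(cos68° − cos150°) = (1.030×10⁻⁴)·(+1.2406) = 1.277×10⁻⁴ J.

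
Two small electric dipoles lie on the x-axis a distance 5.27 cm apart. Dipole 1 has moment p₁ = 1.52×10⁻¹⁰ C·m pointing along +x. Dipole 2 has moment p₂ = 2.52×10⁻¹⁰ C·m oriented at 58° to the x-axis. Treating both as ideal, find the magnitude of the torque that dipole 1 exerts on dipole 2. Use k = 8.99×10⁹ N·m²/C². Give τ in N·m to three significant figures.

τ ≈ 3.99×10⁻⁶ N·m

The second dipole sits on the axis of the first, so the field there is axial: E₁ = 2kp₁/r³ along +x.
E₁ = 2(8.99×10⁹)(1.52×10⁻¹⁰)/(0.0527)³ = 1.867×10⁴ N/C.
Torque on the second dipole: τ = p₂ E₁ sinθ.
τ = (2.52×10⁻¹⁰)(1.867×10⁴)·sin58° = 3.990×10⁻⁶ N·m.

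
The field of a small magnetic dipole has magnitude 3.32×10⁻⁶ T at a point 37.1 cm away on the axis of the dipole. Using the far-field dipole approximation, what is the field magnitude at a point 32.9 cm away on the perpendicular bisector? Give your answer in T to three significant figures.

B ≈ 2.38×10⁻⁶ T

Dipole fields scale as 1/r³ in the far field.
The axial field is twice the equatorial field at the same r, so the geometry factor is 1/2.
B₂ = B₁ · (1/2) · (r₁/r₂)³ = 3.32×10⁻⁶ · 0.5 · (37.1/32.9)³.
(r₁/r₂)³ = (1.128)³ = 1.434.
B₂ ≈ 2.380×10⁻⁶ T.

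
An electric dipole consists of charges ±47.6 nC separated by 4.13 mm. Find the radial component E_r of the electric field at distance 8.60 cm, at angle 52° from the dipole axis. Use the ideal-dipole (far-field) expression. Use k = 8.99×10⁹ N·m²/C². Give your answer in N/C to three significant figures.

E_r ≈ 3420 N/C

Dipole moment p = qd = (4.76×10⁻⁸ C)(0.00413 m) = 1.966×10⁻¹⁰ C·m.
For a dipole, E_r = (2kp cosθ)/r³.
kp/r³ = (8.99×10⁹)(1.966×10⁻¹⁰)/(0.0860)³ = 2779 N/C.
E_r = 2·2779·cos52° = 3422 N/C.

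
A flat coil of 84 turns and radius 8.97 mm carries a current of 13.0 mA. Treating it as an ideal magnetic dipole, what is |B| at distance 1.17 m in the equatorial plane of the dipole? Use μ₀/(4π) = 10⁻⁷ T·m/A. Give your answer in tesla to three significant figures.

B ≈ 1.72×10⁻¹¹ T

m = NIA = NIπa² = 84·(0.0130)·π·(0.00897)² = 2.76×10⁻⁴ A·m².
In the equatorial plane B = (μ₀/4π)·m/r³ (half the axial value).
B = (10⁻⁷)·(2.76×10⁻⁴) / (1.17)³ = 1.723×10⁻¹¹ T.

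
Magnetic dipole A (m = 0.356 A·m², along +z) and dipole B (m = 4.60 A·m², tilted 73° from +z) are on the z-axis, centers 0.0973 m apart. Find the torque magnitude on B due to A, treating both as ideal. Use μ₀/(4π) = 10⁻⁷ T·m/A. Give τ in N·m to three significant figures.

Dipole B is on the axis of dipole A, so B₁ there is axial: B₁ = (μ₀/4π)·2m₁/r³ along +z.
B₁ = 2(10⁻⁷)(0.356)/(0.0973)³ = 7.729×10⁻⁵ T.
τ = m₂ B₁ sinθ.
τ = (4.60)(7.729×10⁻⁵)·sin73° = 3.400×10⁻⁴ N·m.

τ ≈ 3.40×10⁻⁴ N·m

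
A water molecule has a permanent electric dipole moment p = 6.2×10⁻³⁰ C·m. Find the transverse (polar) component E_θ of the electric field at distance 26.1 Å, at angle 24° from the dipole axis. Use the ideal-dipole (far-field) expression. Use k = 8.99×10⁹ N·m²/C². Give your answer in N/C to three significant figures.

For a dipole, E_θ = (kp sinθ)/r³.
kp/r³ = (8.99×10⁹)(6.20×10⁻³⁰)/(2.61×10⁻⁹)³ = 3.135×10⁶ N/C.
E_θ = 3.135×10⁶·sin24° = 1.275×10⁶ N/C.

E_θ ≈ 1.28×10⁶ N/C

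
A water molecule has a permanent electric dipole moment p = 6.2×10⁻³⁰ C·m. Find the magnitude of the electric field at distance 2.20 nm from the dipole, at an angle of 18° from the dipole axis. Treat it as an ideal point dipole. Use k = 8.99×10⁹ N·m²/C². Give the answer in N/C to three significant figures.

At angle θ the dipole field magnitude is E = (kp/r³)·√(1 + 3cos²θ).
kp/r³ = (8.99×10⁹)(6.20×10⁻³⁰) / (2.20×10⁻⁹)³ = 5.235×10⁶ N/C.
√(1 + 3cos²18°) = √(1 + 3·0.9045) = √3.7135 ≈ 1.9271.
E ≈ 5.235×10⁶ × 1.927 = 1.009×10⁷ N/C.

E ≈ 1.01×10⁷ N/C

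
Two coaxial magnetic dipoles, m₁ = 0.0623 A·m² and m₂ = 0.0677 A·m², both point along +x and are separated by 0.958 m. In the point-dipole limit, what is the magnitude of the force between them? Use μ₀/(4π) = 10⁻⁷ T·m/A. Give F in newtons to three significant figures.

On-axis B of dipole 1: B = (μ₀/4π)·2m₁/r³. Force on dipole 2: F = m₂·dB/dr.
dB/dr = −(μ₀/4π)·6m₁/r⁴, so |F| = (μ₀/4π)·6m₁m₂/r⁴.
F = 6(10⁻⁷)(0.0623)(0.0677)/(0.958)⁴ = 3.004×10⁻⁹ N.

F ≈ 3.00×10⁻⁹ N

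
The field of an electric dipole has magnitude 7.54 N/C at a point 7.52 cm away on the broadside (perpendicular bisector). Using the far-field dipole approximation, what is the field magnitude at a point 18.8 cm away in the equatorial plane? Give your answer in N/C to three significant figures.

E ≈ 0.483 N/C

Dipole fields scale as 1/r³ in the far field; the geometry is the same at both points.
E₂ = E₁ · (r₁/r₂)³ = 7.54 · (7.52/18.8)³.
(r₁/r₂)³ = (0.4)³ = 0.064.
E₂ ≈ 0.4826 N/C.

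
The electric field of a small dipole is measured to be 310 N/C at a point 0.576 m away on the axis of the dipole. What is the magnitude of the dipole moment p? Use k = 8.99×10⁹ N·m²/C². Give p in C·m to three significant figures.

p ≈ 3.29×10⁻⁹ C·m

On axis E = 2kp/r³, so p = Er³/(2k).
p = (310)·(0.576)³ / (2·8.99×10⁹) = 3.295×10⁻⁹ C·m.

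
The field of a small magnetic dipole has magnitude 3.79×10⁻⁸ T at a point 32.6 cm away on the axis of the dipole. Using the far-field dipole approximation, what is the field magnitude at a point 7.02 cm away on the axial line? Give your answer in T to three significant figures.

B ≈ 3.80×10⁻⁶ T

Dipole fields scale as 1/r³ in the far field; the geometry is the same at both points.
B₂ = B₁ · (r₁/r₂)³ = 3.79×10⁻⁸ · (32.6/7.02)³.
(r₁/r₂)³ = (4.644)³ = 100.1.
B₂ ≈ 3.796×10⁻⁶ T.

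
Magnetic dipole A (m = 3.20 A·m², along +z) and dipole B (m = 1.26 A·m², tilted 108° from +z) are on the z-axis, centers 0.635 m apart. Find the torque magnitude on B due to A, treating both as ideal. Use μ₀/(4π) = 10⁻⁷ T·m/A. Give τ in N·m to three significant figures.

τ ≈ 3.00×10⁻⁶ N·m

Dipole B is on the axis of dipole A, so B₁ there is axial: B₁ = (μ₀/4π)·2m₁/r³ along +z.
B₁ = 2(10⁻⁷)(3.20)/(0.635)³ = 2.500×10⁻⁶ T.
τ = m₂ B₁ sinθ.
τ = (1.26)(2.500×10⁻⁶)·sin108° = 2.995×10⁻⁶ N·m.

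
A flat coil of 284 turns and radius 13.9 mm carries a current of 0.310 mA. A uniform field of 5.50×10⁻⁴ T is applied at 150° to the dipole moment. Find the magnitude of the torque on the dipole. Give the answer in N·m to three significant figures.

τ ≈ 1.47×10⁻⁸ N·m

m = NIA = NIπa² = 284·(3.10×10⁻⁴)·π·(0.0139)² = 5.344×10⁻⁵ A·m².
Torque on a magnetic dipole: τ = mB sinθ.
τ = (5.344×10⁻⁵)(5.50×10⁻⁴)·sin150° = 1.470×10⁻⁸ N·m.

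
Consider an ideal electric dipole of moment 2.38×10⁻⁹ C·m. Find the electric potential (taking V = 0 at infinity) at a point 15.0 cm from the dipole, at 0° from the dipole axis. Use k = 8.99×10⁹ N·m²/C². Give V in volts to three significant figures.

The dipole potential is V = kp cosθ / r².
V = (8.99×10⁹)(2.38×10⁻⁹)·cos0° / (0.150)² = 950.9 V.

V ≈ 951 V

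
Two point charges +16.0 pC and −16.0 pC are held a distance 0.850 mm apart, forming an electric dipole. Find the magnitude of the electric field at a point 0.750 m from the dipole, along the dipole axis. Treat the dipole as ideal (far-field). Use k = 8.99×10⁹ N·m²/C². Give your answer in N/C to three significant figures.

E ≈ 5.80×10⁻⁴ N/C

Dipole moment p = qd = (1.60×10⁻¹¹ C)(8.50×10⁻⁴ m) = 1.36×10⁻¹⁴ C·m.
On the dipole axis E = 2kp/r³.
E = 2·(8.99×10⁹)(1.36×10⁻¹⁴) / (0.750)³ = 5.796×10⁻⁴ N/C.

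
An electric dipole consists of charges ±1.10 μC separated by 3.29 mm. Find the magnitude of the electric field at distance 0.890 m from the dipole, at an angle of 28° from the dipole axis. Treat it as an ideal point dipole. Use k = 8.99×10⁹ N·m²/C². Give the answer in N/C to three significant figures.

E ≈ 84.3 N/C

Dipole moment p = qd = (1.10×10⁻⁶ C)(0.00329 m) = 3.619×10⁻⁹ C·m.
At angle θ the dipole field magnitude is E = (kp/r³)·√(1 + 3cos²θ).
kp/r³ = (8.99×10⁹)(3.619×10⁻⁹) / (0.890)³ = 46.15 N/C.
√(1 + 3cos²28°) = √(1 + 3·0.7796) = √3.3388 ≈ 1.8272.
E ≈ 46.15 × 1.827 = 84.33 N/C.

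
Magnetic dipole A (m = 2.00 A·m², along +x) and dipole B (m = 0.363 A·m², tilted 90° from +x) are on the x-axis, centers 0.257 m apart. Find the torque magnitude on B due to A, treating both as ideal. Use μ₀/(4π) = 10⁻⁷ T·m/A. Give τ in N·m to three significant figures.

τ ≈ 8.55×10⁻⁶ N·m

Dipole B is on the axis of dipole A, so B₁ there is axial: B₁ = (μ₀/4π)·2m₁/r³ along +x.
B₁ = 2(10⁻⁷)(2.00)/(0.257)³ = 2.356×10⁻⁵ T.
τ = m₂ B₁ sinθ.
τ = (0.363)(2.356×10⁻⁵)·sin90° = 8.554×10⁻⁶ N·m.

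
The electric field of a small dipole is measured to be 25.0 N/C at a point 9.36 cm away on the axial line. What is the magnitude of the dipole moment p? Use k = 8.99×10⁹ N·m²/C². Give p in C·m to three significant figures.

p ≈ 1.14×10⁻¹² C·m

On axis E = 2kp/r³, so p = Er³/(2k).
p = (25.0)·(0.0936)³ / (2·8.99×10⁹) = 1.140×10⁻¹² C·m.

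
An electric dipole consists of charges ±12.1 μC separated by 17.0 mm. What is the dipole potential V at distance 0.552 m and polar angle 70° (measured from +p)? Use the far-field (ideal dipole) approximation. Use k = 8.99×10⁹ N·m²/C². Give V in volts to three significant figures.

V ≈ 2080 V

Dipole moment p = qd = (1.21×10⁻⁵ C)(0.0170 m) = 2.057×10⁻⁷ C·m.
The dipole potential is V = kp cosθ / r².
V = (8.99×10⁹)(2.057×10⁻⁷)·cos70° / (0.552)² = 2076 V.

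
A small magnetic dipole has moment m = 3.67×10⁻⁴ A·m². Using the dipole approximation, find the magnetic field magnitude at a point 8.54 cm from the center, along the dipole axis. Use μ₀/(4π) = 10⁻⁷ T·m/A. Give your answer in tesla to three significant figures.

B ≈ 1.18×10⁻⁷ T

On axis B = (μ₀/4π)·2m/r³.
B = 2·(10⁻⁷)·(3.67×10⁻⁴) / (0.0854)³ = 1.178×10⁻⁷ T.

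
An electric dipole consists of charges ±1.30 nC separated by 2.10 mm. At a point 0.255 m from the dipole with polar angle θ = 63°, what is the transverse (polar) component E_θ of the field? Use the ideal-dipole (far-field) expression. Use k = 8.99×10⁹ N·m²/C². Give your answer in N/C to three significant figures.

Dipole moment p = qd = (1.30×10⁻⁹ C)(0.00210 m) = 2.73×10⁻¹² C·m.
For a dipole, E_θ = (kp sinθ)/r³.
kp/r³ = (8.99×10⁹)(2.73×10⁻¹²)/(0.255)³ = 1.480 N/C.
E_θ = 1.480·sin63° = 1.319 N/C.

E_θ ≈ 1.32 N/C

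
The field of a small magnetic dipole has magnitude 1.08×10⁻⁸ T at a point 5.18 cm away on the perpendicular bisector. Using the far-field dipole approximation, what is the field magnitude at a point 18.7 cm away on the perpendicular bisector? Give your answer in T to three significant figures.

Dipole fields scale as 1/r³ in the far field; the geometry is the same at both points.
B₂ = B₁ · (r₁/r₂)³ = 1.08×10⁻⁸ · (5.18/18.7)³.
(r₁/r₂)³ = (0.277)³ = 0.02126.
B₂ ≈ 2.296×10⁻¹⁰ T.

B ≈ 2.30×10⁻¹⁰ T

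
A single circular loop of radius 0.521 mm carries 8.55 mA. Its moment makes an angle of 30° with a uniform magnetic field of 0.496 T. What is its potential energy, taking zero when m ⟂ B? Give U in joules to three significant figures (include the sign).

Magnetic moment m = IA = Iπa² = (0.00855)·π·(5.21×10⁻⁴)² = 7.291×10⁻⁹ A·m².
U = −m·B = −mB cosθ.
U = −(7.291×10⁻⁹)(0.496)·cos30° = -3.132×10⁻⁹ J.

U ≈ -3.13×10⁻⁹ J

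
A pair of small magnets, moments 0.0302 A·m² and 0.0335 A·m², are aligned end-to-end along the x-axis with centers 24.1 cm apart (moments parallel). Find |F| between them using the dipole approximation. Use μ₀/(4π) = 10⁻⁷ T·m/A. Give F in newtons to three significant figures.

F ≈ 1.80×10⁻⁷ N

On-axis B of dipole 1: B = (μ₀/4π)·2m₁/r³. Force on dipole 2: F = m₂·dB/dr.
dB/dr = −(μ₀/4π)·6m₁/r⁴, so |F| = (μ₀/4π)·6m₁m₂/r⁴.
F = 6(10⁻⁷)(0.0302)(0.0335)/(0.241)⁴ = 1.799×10⁻⁷ N.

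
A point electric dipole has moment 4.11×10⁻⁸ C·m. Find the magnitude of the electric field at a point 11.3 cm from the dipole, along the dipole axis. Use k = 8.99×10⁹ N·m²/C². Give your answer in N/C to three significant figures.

On the dipole axis E = 2kp/r³.
E = 2·(8.99×10⁹)(4.11×10⁻⁸) / (0.113)³ = 5.121×10⁵ N/C.

E ≈ 5.12×10⁵ N/C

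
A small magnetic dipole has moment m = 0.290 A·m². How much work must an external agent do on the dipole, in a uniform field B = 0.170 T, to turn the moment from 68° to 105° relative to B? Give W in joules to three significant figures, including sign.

W ≈ 0.0312 J

W_ext = ΔU = −mB cosθ₂ + mB cosθ₁ = mB(cosθ₁ − cosθ₂).
W = (0.290)(0.170)·(cos68° − cos105°) = (0.04930)·(+0.6334) = 0.03123 J.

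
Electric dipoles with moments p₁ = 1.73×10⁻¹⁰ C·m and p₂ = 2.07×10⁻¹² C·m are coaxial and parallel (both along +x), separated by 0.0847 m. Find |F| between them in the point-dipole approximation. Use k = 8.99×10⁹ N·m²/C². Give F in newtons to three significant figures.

On-axis field of dipole 1 at distance r: E = 2kp₁/r³. Force on dipole 2 is F = p₂·dE/dr (gradient along axis).
dE/dr = −6kp₁/r⁴, so |F| = 6kp₁p₂/r⁴ (attractive for aligned moments).
F = 6(8.99×10⁹)(1.73×10⁻¹⁰)(2.07×10⁻¹²)/(0.0847)⁴ = 3.753×10⁻⁷ N.

F ≈ 3.75×10⁻⁷ N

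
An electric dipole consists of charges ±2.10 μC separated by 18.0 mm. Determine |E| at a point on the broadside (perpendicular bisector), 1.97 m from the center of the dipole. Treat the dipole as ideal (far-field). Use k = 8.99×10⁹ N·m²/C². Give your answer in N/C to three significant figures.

Dipole moment p = qd = (2.10×10⁻⁶ C)(0.0180 m) = 3.78×10⁻⁸ C·m.
On the perpendicular bisector E = kp/r³ (half the axial value at the same distance).
E = (8.99×10⁹)(3.78×10⁻⁸) / (1.97)³ = 44.45 N/C.

E ≈ 44.4 N/C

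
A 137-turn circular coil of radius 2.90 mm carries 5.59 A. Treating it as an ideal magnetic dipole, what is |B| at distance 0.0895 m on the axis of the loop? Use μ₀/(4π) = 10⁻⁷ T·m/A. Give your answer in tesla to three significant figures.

m = NIA = NIπa² = 137·(5.59)·π·(0.00290)² = 0.02023 A·m².
On axis B = (μ₀/4π)·2m/r³.
B = 2·(10⁻⁷)·(0.02023) / (0.0895)³ = 5.644×10⁻⁶ T.

B ≈ 5.64×10⁻⁶ T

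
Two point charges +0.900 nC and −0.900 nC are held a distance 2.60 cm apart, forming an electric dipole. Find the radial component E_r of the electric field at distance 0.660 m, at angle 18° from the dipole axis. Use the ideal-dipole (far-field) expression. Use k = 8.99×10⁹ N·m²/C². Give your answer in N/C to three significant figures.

E_r ≈ 1.39 N/C

Dipole moment p = qd = (9.00×10⁻¹⁰ C)(0.0260 m) = 2.34×10⁻¹¹ C·m.
For a dipole, E_r = (2kp cosθ)/r³.
kp/r³ = (8.99×10⁹)(2.34×10⁻¹¹)/(0.660)³ = 0.7317 N/C.
E_r = 2·0.7317·cos18° = 1.392 N/C.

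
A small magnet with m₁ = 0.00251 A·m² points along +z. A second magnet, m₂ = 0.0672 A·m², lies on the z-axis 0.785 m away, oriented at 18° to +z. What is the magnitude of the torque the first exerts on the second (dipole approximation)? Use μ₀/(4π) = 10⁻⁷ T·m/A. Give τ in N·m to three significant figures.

Dipole B is on the axis of dipole A, so B₁ there is axial: B₁ = (μ₀/4π)·2m₁/r³ along +z.
B₁ = 2(10⁻⁷)(0.00251)/(0.785)³ = 1.038×10⁻⁹ T.
τ = m₂ B₁ sinθ.
τ = (0.0672)(1.038×10⁻⁹)·sin18° = 2.155×10⁻¹¹ N·m.

τ ≈ 2.15×10⁻¹¹ N·m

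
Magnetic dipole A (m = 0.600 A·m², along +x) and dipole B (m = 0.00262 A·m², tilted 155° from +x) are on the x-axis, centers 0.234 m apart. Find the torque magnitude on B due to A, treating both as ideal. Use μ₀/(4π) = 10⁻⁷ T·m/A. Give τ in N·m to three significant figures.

Dipole B is on the axis of dipole A, so B₁ there is axial: B₁ = (μ₀/4π)·2m₁/r³ along +x.
B₁ = 2(10⁻⁷)(0.600)/(0.234)³ = 9.366×10⁻⁶ T.
τ = m₂ B₁ sinθ.
τ = (0.00262)(9.366×10⁻⁶)·sin155° = 1.037×10⁻⁸ N·m.

τ ≈ 1.04×10⁻⁸ N·m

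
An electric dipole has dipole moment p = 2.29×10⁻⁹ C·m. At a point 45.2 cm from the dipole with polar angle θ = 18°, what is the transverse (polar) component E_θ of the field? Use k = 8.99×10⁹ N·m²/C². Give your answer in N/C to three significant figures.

For a dipole, E_θ = (kp sinθ)/r³.
kp/r³ = (8.99×10⁹)(2.29×10⁻⁹)/(0.452)³ = 222.9 N/C.
E_θ = 222.9·sin18° = 68.89 N/C.

E_θ ≈ 68.9 N/C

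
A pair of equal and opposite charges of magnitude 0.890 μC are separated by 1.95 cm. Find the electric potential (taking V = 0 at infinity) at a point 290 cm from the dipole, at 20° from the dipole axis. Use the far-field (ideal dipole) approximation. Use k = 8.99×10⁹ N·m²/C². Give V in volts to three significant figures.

V ≈ 17.4 V

Dipole moment p = qd = (8.90×10⁻⁷ C)(0.0195 m) = 1.736×10⁻⁸ C·m.
The dipole potential is V = kp cosθ / r².
V = (8.99×10⁹)(1.736×10⁻⁸)·cos20° / (2.90)² = 17.44 V.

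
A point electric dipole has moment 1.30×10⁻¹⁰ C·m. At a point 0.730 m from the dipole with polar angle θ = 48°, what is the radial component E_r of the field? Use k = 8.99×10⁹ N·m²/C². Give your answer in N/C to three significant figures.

For a dipole, E_r = (2kp cosθ)/r³.
kp/r³ = (8.99×10⁹)(1.30×10⁻¹⁰)/(0.730)³ = 3.004 N/C.
E_r = 2·3.004·cos48° = 4.020 N/C.

E_r ≈ 4.02 N/C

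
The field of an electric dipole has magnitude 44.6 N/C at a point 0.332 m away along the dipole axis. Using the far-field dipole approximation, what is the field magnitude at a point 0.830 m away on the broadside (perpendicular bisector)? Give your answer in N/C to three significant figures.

Dipole fields scale as 1/r³ in the far field.
The axial field is twice the equatorial field at the same r, so the geometry factor is 1/2.
E₂ = E₁ · (1/2) · (r₁/r₂)³ = 44.6 · 0.5 · (0.332/0.830)³.
(r₁/r₂)³ = (0.4)³ = 0.064.
E₂ ≈ 1.427 N/C.

E ≈ 1.43 N/C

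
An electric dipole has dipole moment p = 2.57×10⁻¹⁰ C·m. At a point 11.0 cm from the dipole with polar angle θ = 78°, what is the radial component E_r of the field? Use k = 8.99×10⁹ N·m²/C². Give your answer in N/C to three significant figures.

E_r ≈ 722 N/C

For a dipole, E_r = (2kp cosθ)/r³.
kp/r³ = (8.99×10⁹)(2.57×10⁻¹⁰)/(0.110)³ = 1736 N/C.
E_r = 2·1736·cos78° = 721.8 N/C.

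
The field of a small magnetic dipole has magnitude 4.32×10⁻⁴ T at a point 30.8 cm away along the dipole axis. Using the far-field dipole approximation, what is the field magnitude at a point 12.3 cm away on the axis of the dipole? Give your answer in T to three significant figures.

Dipole fields scale as 1/r³ in the far field; the geometry is the same at both points.
B₂ = B₁ · (r₁/r₂)³ = 4.32×10⁻⁴ · (30.8/12.3)³.
(r₁/r₂)³ = (2.504)³ = 15.7.
B₂ ≈ 0.006783 T.

B ≈ 0.00678 T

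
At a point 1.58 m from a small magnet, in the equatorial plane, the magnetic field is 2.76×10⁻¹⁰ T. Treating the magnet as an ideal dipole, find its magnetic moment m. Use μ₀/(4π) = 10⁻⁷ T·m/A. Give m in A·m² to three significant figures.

m ≈ 0.0109 A·m²

In the equatorial plane B = (μ₀/4π)·m/r³, so m = Br³·4π/(μ₀).
m = (2.76×10⁻¹⁰)·(1.58)³ / (10⁻⁷) = 0.01089 A·m².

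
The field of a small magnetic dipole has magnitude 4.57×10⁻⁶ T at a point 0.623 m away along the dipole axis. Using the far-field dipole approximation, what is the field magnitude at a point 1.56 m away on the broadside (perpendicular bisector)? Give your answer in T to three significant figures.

Dipole fields scale as 1/r³ in the far field.
The axial field is twice the equatorial field at the same r, so the geometry factor is 1/2.
B₂ = B₁ · (1/2) · (r₁/r₂)³ = 4.57×10⁻⁶ · 0.5 · (0.623/1.56)³.
(r₁/r₂)³ = (0.3994)³ = 0.06369.
B₂ ≈ 1.455×10⁻⁷ T.

B ≈ 1.46×10⁻⁷ T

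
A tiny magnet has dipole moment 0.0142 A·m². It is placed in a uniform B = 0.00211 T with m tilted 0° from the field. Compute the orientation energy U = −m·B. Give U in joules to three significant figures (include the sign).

U = −m·B = −mB cosθ.
U = −(0.0142)(0.00211)·cos0° = -2.996×10⁻⁵ J.

U ≈ -3.00×10⁻⁵ J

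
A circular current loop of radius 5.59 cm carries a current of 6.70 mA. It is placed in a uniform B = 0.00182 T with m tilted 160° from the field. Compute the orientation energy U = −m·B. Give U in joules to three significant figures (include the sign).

Magnetic moment m = IA = Iπa² = (0.00670)·π·(0.0559)² = 6.577×10⁻⁵ A·m².
U = −m·B = −mB cosθ.
U = −(6.577×10⁻⁵)(0.00182)·cos160° = 1.125×10⁻⁷ J.

U ≈ 1.12×10⁻⁷ J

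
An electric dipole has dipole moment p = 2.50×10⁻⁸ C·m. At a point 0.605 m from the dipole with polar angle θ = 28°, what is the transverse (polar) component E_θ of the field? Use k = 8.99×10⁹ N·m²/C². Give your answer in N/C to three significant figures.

For a dipole, E_θ = (kp sinθ)/r³.
kp/r³ = (8.99×10⁹)(2.50×10⁻⁸)/(0.605)³ = 1015 N/C.
E_θ = 1015·sin28° = 476.5 N/C.

E_θ ≈ 476 N/C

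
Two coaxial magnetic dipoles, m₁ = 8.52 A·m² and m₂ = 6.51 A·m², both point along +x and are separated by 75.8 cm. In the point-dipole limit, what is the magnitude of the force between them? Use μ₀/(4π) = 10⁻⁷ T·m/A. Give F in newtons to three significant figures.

On-axis B of dipole 1: B = (μ₀/4π)·2m₁/r³. Force on dipole 2: F = m₂·dB/dr.
dB/dr = −(μ₀/4π)·6m₁/r⁴, so |F| = (μ₀/4π)·6m₁m₂/r⁴.
F = 6(10⁻⁷)(8.52)(6.51)/(0.758)⁴ = 1.008×10⁻⁴ N.

F ≈ 1.01×10⁻⁴ N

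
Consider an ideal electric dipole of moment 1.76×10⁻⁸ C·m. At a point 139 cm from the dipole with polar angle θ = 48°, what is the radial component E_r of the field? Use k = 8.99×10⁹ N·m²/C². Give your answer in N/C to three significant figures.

E_r ≈ 78.8 N/C

For a dipole, E_r = (2kp cosθ)/r³.
kp/r³ = (8.99×10⁹)(1.76×10⁻⁸)/(1.39)³ = 58.92 N/C.
E_r = 2·58.92·cos48° = 78.84 N/C.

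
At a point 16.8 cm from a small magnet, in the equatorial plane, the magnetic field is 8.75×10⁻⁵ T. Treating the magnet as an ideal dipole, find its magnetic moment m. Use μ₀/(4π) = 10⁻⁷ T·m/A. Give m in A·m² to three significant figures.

In the equatorial plane B = (μ₀/4π)·m/r³, so m = Br³·4π/(μ₀).
m = (8.75×10⁻⁵)·(0.168)³ / (10⁻⁷) = 4.149 A·m².

m ≈ 4.15 A·m²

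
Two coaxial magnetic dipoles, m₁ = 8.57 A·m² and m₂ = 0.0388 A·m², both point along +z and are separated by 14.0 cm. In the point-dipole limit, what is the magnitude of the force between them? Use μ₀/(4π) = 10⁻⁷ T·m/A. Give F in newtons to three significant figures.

On-axis B of dipole 1: B = (μ₀/4π)·2m₁/r³. Force on dipole 2: F = m₂·dB/dr.
dB/dr = −(μ₀/4π)·6m₁/r⁴, so |F| = (μ₀/4π)·6m₁m₂/r⁴.
F = 6(10⁻⁷)(8.57)(0.0388)/(0.140)⁴ = 5.193×10⁻⁴ N.

F ≈ 5.19×10⁻⁴ N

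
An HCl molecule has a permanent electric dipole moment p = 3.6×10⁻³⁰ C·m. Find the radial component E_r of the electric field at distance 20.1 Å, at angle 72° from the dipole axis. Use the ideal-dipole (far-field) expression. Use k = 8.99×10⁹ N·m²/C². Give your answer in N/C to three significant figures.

For a dipole, E_r = (2kp cosθ)/r³.
kp/r³ = (8.99×10⁹)(3.60×10⁻³⁰)/(2.01×10⁻⁹)³ = 3.985×10⁶ N/C.
E_r = 2·3.985×10⁶·cos72° = 2.463×10⁶ N/C.

E_r ≈ 2.46×10⁶ N/C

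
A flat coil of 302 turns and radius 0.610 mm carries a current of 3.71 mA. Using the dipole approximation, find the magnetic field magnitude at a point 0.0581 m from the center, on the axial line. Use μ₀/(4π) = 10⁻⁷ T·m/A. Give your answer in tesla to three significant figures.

m = NIA = NIπa² = 302·(0.00371)·π·(6.10×10⁻⁴)² = 1.31×10⁻⁶ A·m².
On axis B = (μ₀/4π)·2m/r³.
B = 2·(10⁻⁷)·(1.31×10⁻⁶) / (0.0581)³ = 1.336×10⁻⁹ T.

B ≈ 1.34×10⁻⁹ T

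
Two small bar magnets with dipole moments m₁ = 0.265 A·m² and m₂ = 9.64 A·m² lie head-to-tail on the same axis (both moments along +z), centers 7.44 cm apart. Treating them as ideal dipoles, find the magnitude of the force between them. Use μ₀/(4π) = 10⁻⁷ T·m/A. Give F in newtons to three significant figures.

F ≈ 0.0500 N

On-axis B of dipole 1: B = (μ₀/4π)·2m₁/r³. Force on dipole 2: F = m₂·dB/dr.
dB/dr = −(μ₀/4π)·6m₁/r⁴, so |F| = (μ₀/4π)·6m₁m₂/r⁴.
F = 6(10⁻⁷)(0.265)(9.64)/(0.0744)⁴ = 0.05002 N.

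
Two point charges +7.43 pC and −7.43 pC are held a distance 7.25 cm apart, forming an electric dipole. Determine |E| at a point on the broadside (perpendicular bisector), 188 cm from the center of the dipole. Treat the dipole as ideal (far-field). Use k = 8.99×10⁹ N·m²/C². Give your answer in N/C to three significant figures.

Dipole moment p = qd = (7.43×10⁻¹² C)(0.0725 m) = 5.387×10⁻¹³ C·m.
On the perpendicular bisector E = kp/r³ (half the axial value at the same distance).
E = (8.99×10⁹)(5.387×10⁻¹³) / (1.88)³ = 7.288×10⁻⁴ N/C.

E ≈ 7.29×10⁻⁴ N/C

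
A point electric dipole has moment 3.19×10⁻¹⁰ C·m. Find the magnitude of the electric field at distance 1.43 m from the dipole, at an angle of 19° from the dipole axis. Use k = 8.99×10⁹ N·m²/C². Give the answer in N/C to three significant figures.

At angle θ the dipole field magnitude is E = (kp/r³)·√(1 + 3cos²θ).
kp/r³ = (8.99×10⁹)(3.19×10⁻¹⁰) / (1.43)³ = 0.9807 N/C.
√(1 + 3cos²19°) = √(1 + 3·0.8940) = √3.6820 ≈ 1.9189.
E ≈ 0.9807 × 1.919 = 1.882 N/C.

E ≈ 1.88 N/C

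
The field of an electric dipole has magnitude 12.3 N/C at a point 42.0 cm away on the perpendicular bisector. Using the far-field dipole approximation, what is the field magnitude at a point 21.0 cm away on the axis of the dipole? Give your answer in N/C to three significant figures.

E ≈ 197 N/C

Dipole fields scale as 1/r³ in the far field.
The axial field is twice the equatorial field at the same r, so the geometry factor is 2/1.
E₂ = E₁ · (2/1) · (r₁/r₂)³ = 12.3 · 2 · (42.0/21.0)³.
(r₁/r₂)³ = (2)³ = 8.
E₂ ≈ 196.8 N/C.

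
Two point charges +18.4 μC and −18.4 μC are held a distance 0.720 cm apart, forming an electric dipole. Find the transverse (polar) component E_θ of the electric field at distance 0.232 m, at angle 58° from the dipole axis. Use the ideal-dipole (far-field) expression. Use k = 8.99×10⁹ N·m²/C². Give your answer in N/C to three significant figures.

E_θ ≈ 8.09×10⁴ N/C

Dipole moment p = qd = (1.84×10⁻⁵ C)(0.00720 m) = 1.325×10⁻⁷ C·m.
For a dipole, E_θ = (kp sinθ)/r³.
kp/r³ = (8.99×10⁹)(1.325×10⁻⁷)/(0.232)³ = 9.539×10⁴ N/C.
E_θ = 9.539×10⁴·sin58° = 8.090×10⁴ N/C.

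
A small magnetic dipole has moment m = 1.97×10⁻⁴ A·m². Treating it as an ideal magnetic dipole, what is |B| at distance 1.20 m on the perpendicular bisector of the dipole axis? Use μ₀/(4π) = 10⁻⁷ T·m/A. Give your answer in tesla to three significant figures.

In the equatorial plane B = (μ₀/4π)·m/r³ (half the axial value).
B = (10⁻⁷)·(1.97×10⁻⁴) / (1.20)³ = 1.140×10⁻¹¹ T.

B ≈ 1.14×10⁻¹¹ T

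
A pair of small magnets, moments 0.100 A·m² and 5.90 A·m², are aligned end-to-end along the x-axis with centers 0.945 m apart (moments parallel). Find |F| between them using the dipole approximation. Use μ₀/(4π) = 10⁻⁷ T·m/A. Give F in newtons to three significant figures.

On-axis B of dipole 1: B = (μ₀/4π)·2m₁/r³. Force on dipole 2: F = m₂·dB/dr.
dB/dr = −(μ₀/4π)·6m₁/r⁴, so |F| = (μ₀/4π)·6m₁m₂/r⁴.
F = 6(10⁻⁷)(0.100)(5.90)/(0.945)⁴ = 4.439×10⁻⁷ N.

F ≈ 4.44×10⁻⁷ N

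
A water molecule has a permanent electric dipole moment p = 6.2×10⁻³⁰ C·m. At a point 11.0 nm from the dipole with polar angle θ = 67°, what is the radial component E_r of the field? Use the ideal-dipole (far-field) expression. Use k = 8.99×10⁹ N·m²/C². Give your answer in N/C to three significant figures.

E_r ≈ 3.27×10⁴ N/C

For a dipole, E_r = (2kp cosθ)/r³.
kp/r³ = (8.99×10⁹)(6.20×10⁻³⁰)/(1.10×10⁻⁸)³ = 4.188×10⁴ N/C.
E_r = 2·4.188×10⁴·cos67° = 3.273×10⁴ N/C.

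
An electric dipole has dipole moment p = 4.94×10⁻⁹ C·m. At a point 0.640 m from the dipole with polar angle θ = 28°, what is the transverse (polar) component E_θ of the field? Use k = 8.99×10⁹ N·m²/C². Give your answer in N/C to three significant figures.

E_θ ≈ 79.5 N/C

For a dipole, E_θ = (kp sinθ)/r³.
kp/r³ = (8.99×10⁹)(4.94×10⁻⁹)/(0.640)³ = 169.4 N/C.
E_θ = 169.4·sin28° = 79.53 N/C.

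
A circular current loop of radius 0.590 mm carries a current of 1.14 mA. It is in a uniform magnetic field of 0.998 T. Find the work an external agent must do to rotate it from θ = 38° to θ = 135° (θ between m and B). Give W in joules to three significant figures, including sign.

W ≈ 1.86×10⁻⁹ J

Magnetic moment m = IA = Iπa² = (0.00114)·π·(5.90×10⁻⁴)² = 1.247×10⁻⁹ A·m².
W_ext = ΔU = −mB cosθ₂ + mB cosθ₁ = mB(cosθ₁ − cosθ₂).
W = (1.247×10⁻⁹)(0.998)·(cos38° − cos135°) = (1.245×10⁻⁹)·(+1.4951) = 1.861×10⁻⁹ J.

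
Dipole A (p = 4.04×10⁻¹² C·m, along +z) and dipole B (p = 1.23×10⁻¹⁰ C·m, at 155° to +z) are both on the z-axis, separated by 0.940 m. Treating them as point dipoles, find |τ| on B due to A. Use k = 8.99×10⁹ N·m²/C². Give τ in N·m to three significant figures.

τ ≈ 4.55×10⁻¹² N·m

The second dipole sits on the axis of the first, so the field there is axial: E₁ = 2kp₁/r³ along +z.
E₁ = 2(8.99×10⁹)(4.04×10⁻¹²)/(0.940)³ = 0.08746 N/C.
Torque on the second dipole: τ = p₂ E₁ sinθ.
τ = (1.23×10⁻¹⁰)(0.08746)·sin155° = 4.546×10⁻¹² N·m.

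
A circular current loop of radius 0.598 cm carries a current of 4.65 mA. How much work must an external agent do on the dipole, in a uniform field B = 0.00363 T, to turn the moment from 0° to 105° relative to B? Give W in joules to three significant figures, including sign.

W ≈ 2.39×10⁻⁹ J

Magnetic moment m = IA = Iπa² = (0.00465)·π·(0.00598)² = 5.224×10⁻⁷ A·m².
W_ext = ΔU = −mB cosθ₂ + mB cosθ₁ = mB(cosθ₁ − cosθ₂).
W = (5.224×10⁻⁷)(0.00363)·(cos0° − cos105°) = (1.896×10⁻⁹)·(+1.2588) = 2.387×10⁻⁹ J.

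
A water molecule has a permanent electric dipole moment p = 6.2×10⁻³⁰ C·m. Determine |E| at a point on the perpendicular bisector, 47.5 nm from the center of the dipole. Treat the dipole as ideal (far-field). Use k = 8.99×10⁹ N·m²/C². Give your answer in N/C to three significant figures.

E ≈ 520 N/C

In the equatorial plane E = kp/r³.
E = (8.99×10⁹)(6.20×10⁻³⁰) / (4.75×10⁻⁸)³ = 520.1 N/C.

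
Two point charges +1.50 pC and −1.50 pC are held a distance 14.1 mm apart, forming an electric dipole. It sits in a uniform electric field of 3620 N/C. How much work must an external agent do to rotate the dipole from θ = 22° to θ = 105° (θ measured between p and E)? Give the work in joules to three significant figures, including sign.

W ≈ 9.08×10⁻¹¹ J

Dipole moment p = qd = (1.50×10⁻¹² C)(0.0141 m) = 2.115×10⁻¹⁴ C·m.
W_ext = ΔU = U(θ₂) − U(θ₁) = −pE cosθ₂ − (−pE cosθ₁) = pE(cosθ₁ − cosθ₂).
W = (2.115×10⁻¹⁴)(3620)·(cos22° − cos105°) = (7.656×10⁻¹¹)·(+1.1860) = 9.080×10⁻¹¹ J.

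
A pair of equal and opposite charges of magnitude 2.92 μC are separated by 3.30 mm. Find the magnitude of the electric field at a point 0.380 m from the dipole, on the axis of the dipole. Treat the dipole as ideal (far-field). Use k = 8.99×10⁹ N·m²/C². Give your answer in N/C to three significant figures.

E ≈ 3160 N/C

Dipole moment p = qd = (2.92×10⁻⁶ C)(0.00330 m) = 9.636×10⁻⁹ C·m.
On the dipole axis E = 2kp/r³.
E = 2·(8.99×10⁹)(9.636×10⁻⁹) / (0.380)³ = 3157 N/C.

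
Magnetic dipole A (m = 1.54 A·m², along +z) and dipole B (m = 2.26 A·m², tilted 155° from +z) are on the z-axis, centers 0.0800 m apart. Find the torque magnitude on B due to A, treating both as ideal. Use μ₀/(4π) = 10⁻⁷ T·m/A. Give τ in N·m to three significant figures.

τ ≈ 5.75×10⁻⁴ N·m

Dipole B is on the axis of dipole A, so B₁ there is axial: B₁ = (μ₀/4π)·2m₁/r³ along +z.
B₁ = 2(10⁻⁷)(1.54)/(0.0800)³ = 6.016×10⁻⁴ T.
τ = m₂ B₁ sinθ.
τ = (2.26)(6.016×10⁻⁴)·sin155° = 5.746×10⁻⁴ N·m.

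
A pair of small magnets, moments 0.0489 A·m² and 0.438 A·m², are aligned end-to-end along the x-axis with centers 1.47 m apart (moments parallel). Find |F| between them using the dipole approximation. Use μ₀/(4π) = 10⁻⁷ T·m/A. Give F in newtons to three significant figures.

On-axis B of dipole 1: B = (μ₀/4π)·2m₁/r³. Force on dipole 2: F = m₂·dB/dr.
dB/dr = −(μ₀/4π)·6m₁/r⁴, so |F| = (μ₀/4π)·6m₁m₂/r⁴.
F = 6(10⁻⁷)(0.0489)(0.438)/(1.47)⁴ = 2.752×10⁻⁹ N.

F ≈ 2.75×10⁻⁹ N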